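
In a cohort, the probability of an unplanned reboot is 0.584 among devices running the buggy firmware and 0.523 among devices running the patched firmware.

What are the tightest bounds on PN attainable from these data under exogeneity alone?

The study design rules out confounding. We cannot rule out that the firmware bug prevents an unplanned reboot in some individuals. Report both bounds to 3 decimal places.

Let p₁ = 0.584, p₀ = 0.523.
Under exogeneity alone the bounds on PN are max{0,(p₁−p₀)/p₁} ≤ PN ≤ min{1,(1−p₀)/p₁}.
  lower = (p₁ − p₀)/p₁ = 0.061 / 0.584 ≈ 0.1045
  upper = min{1, (1 − p₀)/p₁} = 0.477 / 0.584 ≈ 0.8168

0.104 ≤ PN ≤ 0.817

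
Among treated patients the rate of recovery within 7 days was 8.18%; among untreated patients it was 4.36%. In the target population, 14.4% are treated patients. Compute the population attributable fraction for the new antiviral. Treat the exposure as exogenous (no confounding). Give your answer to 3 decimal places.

p₁ = 0.0818, p₀ = 0.0436.
Overall risk P(Y=1) = π·p₁ + (1−π)·p₀ = 0.144×0.0818 + 0.856×0.0436 = 0.049101.
Under exogeneity, PAF = [P(Y=1) − p₀] / P(Y=1).
PAF = (0.049101 − 0.0436) / 0.049101 ≈ 0.1120

PAF ≈ 0.112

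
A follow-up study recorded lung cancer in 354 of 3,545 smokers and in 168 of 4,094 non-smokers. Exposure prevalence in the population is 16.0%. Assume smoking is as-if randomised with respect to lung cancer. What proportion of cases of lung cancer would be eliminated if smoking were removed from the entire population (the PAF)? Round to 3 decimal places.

p₁ = P(outcome | exposed) = 354/3545 = 0.099859
p₀ = P(outcome | unexposed) = 168/4094 = 0.041036
Overall risk P(Y=1) = π·p₁ + (1−π)·p₀ = 0.16×0.099859 + 0.84×0.041036 = 0.050447.
Under exogeneity, PAF = [P(Y=1) − p₀] / P(Y=1).
PAF = (0.050447 − 0.041036) / 0.050447 ≈ 0.1866

PAF ≈ 0.187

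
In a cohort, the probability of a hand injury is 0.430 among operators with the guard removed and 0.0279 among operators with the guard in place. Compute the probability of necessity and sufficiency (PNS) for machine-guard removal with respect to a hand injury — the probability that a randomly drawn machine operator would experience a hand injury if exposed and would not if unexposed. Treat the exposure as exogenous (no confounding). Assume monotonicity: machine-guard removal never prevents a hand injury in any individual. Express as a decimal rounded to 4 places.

Let p₁ = 0.43, p₀ = 0.0279.
Under exogeneity and monotonicity, PNS = p₁ − p₀.
PNS = 0.43 − 0.0279 = 0.4021

PNS ≈ 0.4021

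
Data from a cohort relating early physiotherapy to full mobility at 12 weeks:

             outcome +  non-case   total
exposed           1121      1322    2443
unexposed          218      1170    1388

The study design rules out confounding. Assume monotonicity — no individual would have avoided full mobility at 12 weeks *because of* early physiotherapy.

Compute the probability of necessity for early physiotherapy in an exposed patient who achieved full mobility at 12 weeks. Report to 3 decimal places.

p₁ = P(outcome | exposed) = 1121/2443 = 0.45886
p₀ = P(outcome | unexposed) = 218/1388 = 0.15706
Under exogeneity and monotonicity, PN = (p₁ − p₀) / p₁.
PN = (0.45886 − 0.15706) / 0.45886 = 0.3018 / 0.45886 ≈ 0.6577

PN ≈ 0.658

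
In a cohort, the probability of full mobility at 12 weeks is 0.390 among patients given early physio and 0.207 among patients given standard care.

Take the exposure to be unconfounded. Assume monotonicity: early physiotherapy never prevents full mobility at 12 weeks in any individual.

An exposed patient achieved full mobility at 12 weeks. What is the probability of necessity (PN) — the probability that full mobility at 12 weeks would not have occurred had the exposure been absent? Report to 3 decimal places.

PN ≈ 0.469

Let p₁ = 0.39, p₀ = 0.207.
Under exogeneity and monotonicity, PN = (p₁ − p₀) / p₁.
PN = (0.39 − 0.207) / 0.39 = 0.183 / 0.39 ≈ 0.4692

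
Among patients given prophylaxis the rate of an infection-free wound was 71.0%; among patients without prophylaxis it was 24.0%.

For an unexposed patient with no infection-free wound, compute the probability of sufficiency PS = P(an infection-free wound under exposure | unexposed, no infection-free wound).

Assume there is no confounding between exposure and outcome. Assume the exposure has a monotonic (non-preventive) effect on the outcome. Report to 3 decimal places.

p₁ = 0.71, p₀ = 0.24.
Under exogeneity and monotonicity, PS = (p₁ − p₀) / (1 − p₀).
PS = (0.71 − 0.24) / (1 − 0.24) = 0.47 / 0.76 ≈ 0.6184

PS ≈ 0.618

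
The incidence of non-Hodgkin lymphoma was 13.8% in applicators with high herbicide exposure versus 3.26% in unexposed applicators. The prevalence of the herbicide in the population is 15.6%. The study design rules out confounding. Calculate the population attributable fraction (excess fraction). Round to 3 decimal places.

p₁ = 0.138, p₀ = 0.0326.
Overall risk P(Y=1) = π·p₁ + (1−π)·p₀ = 0.156×0.138 + 0.844×0.0326 = 0.049042.
Under exogeneity, PAF = [P(Y=1) − p₀] / P(Y=1).
PAF = (0.049042 − 0.0326) / 0.049042 ≈ 0.3353

PAF ≈ 0.335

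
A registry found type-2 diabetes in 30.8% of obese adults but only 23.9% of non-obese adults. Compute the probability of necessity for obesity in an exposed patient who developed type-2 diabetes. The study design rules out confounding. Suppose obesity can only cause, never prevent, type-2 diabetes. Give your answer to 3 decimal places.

PN ≈ 0.224

p₁ = 0.308, p₀ = 0.239.
Under exogeneity and monotonicity, PN = (p₁ − p₀) / p₁.
PN = (0.308 − 0.239) / 0.308 = 0.069 / 0.308 ≈ 0.2240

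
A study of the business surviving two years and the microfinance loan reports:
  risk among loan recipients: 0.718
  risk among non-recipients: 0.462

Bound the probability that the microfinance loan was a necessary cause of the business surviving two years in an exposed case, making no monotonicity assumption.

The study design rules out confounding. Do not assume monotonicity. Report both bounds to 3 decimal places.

0.357 ≤ PN ≤ 0.749

Let p₁ = 0.718, p₀ = 0.462.
Under exogeneity alone the bounds on PN are max{0,(p₁−p₀)/p₁} ≤ PN ≤ min{1,(1−p₀)/p₁}.
  lower = (p₁ − p₀)/p₁ = 0.256 / 0.718 ≈ 0.3565
  upper = min{1, (1 − p₀)/p₁} = 0.538 / 0.718 ≈ 0.7493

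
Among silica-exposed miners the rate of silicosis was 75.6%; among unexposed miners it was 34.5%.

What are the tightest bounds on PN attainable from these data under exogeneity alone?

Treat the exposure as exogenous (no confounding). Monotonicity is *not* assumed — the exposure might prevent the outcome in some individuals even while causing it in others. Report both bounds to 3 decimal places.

p₁ = 0.756, p₀ = 0.345.
Under exogeneity alone the bounds on PN are max{0,(p₁−p₀)/p₁} ≤ PN ≤ min{1,(1−p₀)/p₁}.
  lower = (p₁ − p₀)/p₁ = 0.411 / 0.756 ≈ 0.5437
  upper = min{1, (1 − p₀)/p₁} = 0.655 / 0.756 ≈ 0.8664

0.544 ≤ PN ≤ 0.866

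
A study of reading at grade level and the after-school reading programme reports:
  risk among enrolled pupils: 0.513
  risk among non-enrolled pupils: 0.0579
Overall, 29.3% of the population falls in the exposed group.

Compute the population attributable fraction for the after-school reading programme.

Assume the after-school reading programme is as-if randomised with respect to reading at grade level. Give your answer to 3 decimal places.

Let p₁ = 0.513, p₀ = 0.0579.
Overall risk P(Y=1) = π·p₁ + (1−π)·p₀ = 0.293×0.513 + 0.707×0.0579 = 0.19124.
Under exogeneity, PAF = [P(Y=1) − p₀] / P(Y=1).
PAF = (0.19124 − 0.0579) / 0.19124 ≈ 0.6972

PAF ≈ 0.697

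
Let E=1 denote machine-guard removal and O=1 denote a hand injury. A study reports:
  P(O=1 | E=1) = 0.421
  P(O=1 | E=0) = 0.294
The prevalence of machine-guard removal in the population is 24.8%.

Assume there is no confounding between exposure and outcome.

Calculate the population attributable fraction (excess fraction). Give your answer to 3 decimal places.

Let p₁ = 0.421, p₀ = 0.294.
Overall risk P(Y=1) = π·p₁ + (1−π)·p₀ = 0.248×0.421 + 0.752×0.294 = 0.3255.
Under exogeneity, PAF = [P(Y=1) − p₀] / P(Y=1).
PAF = (0.3255 − 0.294) / 0.3255 ≈ 0.0968

PAF ≈ 0.097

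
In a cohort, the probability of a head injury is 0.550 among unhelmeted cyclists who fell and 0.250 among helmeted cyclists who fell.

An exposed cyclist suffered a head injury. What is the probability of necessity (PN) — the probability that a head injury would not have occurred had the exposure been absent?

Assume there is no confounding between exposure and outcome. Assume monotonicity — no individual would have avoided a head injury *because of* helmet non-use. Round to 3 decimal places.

Let p₁ = 0.55, p₀ = 0.25.
Under exogeneity and monotonicity, PN = (p₁ − p₀) / p₁.
PN = (0.55 − 0.25) / 0.55 = 0.3 / 0.55 ≈ 0.5455

PN ≈ 0.545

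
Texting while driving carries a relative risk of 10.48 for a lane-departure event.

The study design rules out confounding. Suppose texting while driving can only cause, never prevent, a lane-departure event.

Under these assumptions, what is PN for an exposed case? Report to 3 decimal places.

Under exogeneity and monotonicity, PN = (RR − 1) / RR = 1 − 1/RR.
PN = (10.48 − 1) / 10.48 = 9.48 / 10.48 ≈ 0.9046

PN ≈ 0.905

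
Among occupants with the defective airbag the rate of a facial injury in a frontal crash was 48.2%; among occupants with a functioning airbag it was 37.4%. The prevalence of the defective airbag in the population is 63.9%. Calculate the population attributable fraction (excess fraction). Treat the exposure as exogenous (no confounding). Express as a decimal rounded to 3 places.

p₁ = 0.482, p₀ = 0.374.
Overall risk P(Y=1) = π·p₁ + (1−π)·p₀ = 0.639×0.482 + 0.361×0.374 = 0.44301.
Under exogeneity, PAF = [P(Y=1) − p₀] / P(Y=1).
PAF = (0.44301 − 0.374) / 0.44301 ≈ 0.1558

PAF ≈ 0.156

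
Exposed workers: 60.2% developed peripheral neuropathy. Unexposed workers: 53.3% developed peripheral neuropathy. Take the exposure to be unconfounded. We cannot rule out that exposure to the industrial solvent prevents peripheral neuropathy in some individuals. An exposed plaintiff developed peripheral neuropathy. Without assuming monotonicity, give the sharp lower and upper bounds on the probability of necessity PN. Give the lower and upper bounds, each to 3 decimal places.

p₁ = 0.602, p₀ = 0.533.
Under exogeneity alone the bounds on PN are max{0,(p₁−p₀)/p₁} ≤ PN ≤ min{1,(1−p₀)/p₁}.
  lower = (p₁ − p₀)/p₁ = 0.069 / 0.602 ≈ 0.1146
  upper = min{1, (1 − p₀)/p₁} = 0.467 / 0.602 ≈ 0.7757

0.115 ≤ PN ≤ 0.776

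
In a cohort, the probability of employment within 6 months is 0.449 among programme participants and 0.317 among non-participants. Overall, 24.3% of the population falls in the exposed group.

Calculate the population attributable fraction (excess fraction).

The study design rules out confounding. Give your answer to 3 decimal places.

PAF ≈ 0.092

Let p₁ = 0.449, p₀ = 0.317.
Overall risk P(Y=1) = π·p₁ + (1−π)·p₀ = 0.243×0.449 + 0.757×0.317 = 0.34908.
Under exogeneity, PAF = [P(Y=1) − p₀] / P(Y=1).
PAF = (0.34908 − 0.317) / 0.34908 ≈ 0.0919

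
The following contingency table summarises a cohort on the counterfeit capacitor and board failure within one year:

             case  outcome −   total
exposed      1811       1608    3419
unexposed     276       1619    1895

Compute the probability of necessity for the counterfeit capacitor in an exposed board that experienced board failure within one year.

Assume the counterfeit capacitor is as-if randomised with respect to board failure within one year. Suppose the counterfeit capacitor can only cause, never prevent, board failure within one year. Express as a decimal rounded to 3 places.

p₁ = P(outcome | exposed) = 1811/3419 = 0.52969
p₀ = P(outcome | unexposed) = 276/1895 = 0.14565
Under exogeneity and monotonicity, PN = (p₁ − p₀)/p₁.
PN = (0.52969 − 0.14565) / 0.52969 ≈ 0.7250

PN ≈ 0.725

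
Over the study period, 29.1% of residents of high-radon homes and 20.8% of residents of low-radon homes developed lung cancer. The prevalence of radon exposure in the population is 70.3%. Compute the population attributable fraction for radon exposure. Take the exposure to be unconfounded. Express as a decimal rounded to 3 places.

p₁ = 0.291, p₀ = 0.208.
Overall risk P(Y=1) = π·p₁ + (1−π)·p₀ = 0.703×0.291 + 0.297×0.208 = 0.26635.
Under exogeneity, PAF = [P(Y=1) − p₀] / P(Y=1).
PAF = (0.26635 − 0.208) / 0.26635 ≈ 0.2191

PAF ≈ 0.219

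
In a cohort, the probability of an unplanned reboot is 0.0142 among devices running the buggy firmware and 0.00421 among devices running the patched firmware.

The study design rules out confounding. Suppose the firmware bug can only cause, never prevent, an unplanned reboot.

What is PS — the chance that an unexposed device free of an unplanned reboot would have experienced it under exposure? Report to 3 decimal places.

PS ≈ 0.010

Let p₁ = 0.0142, p₀ = 0.00421.
Under exogeneity and monotonicity, PS = (p₁ − p₀) / (1 − p₀).
PS = (0.0142 − 0.00421) / (1 − 0.00421) = 0.00999 / 0.99579 ≈ 0.0100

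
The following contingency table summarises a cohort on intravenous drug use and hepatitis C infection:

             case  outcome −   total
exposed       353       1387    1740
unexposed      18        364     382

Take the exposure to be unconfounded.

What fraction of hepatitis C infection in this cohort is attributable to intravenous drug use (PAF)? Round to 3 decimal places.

PAF ≈ 0.730

p₁ = P(outcome | exposed) = 353/1740 = 0.20287
p₀ = P(outcome | unexposed) = 18/382 = 0.04712
Exposure prevalence π = 1740/2122 = 0.81998; overall risk P(Y=1) = 0.17484.
Under exogeneity, PAF = [P(Y=1) − p₀]/P(Y=1).
PAF = (0.17484 − 0.04712) / 0.17484 ≈ 0.7305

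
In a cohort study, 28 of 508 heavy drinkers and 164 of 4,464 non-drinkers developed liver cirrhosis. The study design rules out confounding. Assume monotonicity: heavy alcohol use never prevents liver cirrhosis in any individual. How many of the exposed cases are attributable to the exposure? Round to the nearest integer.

p₁ = P(outcome | exposed) = 28/508 = 0.055118
p₀ = P(outcome | unexposed) = 164/4464 = 0.036738
PN = (p₁ − p₀)/p₁ = (0.055118 − 0.036738) / 0.055118 ≈ 0.33346.
Attributable cases ≈ PN × (exposed cases) = 0.33346 × 28 ≈ 9.34.

about 9 cases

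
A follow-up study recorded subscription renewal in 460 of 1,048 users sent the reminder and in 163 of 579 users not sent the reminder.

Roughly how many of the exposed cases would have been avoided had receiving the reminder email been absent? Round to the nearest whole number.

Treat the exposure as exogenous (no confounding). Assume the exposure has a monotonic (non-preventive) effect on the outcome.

p₁ = P(outcome | exposed) = 460/1048 = 0.43893
p₀ = P(outcome | unexposed) = 163/579 = 0.28152
PN = (p₁ − p₀)/p₁ = (0.43893 − 0.28152) / 0.43893 ≈ 0.35862.
Attributable cases ≈ PN × (exposed cases) = 0.35862 × 460 ≈ 164.97.

about 165 cases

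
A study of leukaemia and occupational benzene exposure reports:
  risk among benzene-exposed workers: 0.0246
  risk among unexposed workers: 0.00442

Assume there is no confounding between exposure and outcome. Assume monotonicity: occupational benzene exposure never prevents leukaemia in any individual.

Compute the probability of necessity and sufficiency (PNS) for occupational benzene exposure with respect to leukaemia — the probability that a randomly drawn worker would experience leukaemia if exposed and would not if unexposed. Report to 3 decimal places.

PNS ≈ 0.020

Let p₁ = 0.0246, p₀ = 0.00442.
Under exogeneity and monotonicity, PNS = p₁ − p₀.
PNS = 0.0246 − 0.00442 = 0.02018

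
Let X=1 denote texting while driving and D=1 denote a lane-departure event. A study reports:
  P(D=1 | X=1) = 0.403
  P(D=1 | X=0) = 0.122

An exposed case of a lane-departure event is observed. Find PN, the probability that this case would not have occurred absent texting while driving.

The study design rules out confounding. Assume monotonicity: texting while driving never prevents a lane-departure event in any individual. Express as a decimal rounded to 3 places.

PN ≈ 0.697

Let p₁ = 0.403, p₀ = 0.122.
Under exogeneity and monotonicity, PN = (p₁ − p₀) / p₁.
PN = (0.403 − 0.122) / 0.403 = 0.281 / 0.403 ≈ 0.6973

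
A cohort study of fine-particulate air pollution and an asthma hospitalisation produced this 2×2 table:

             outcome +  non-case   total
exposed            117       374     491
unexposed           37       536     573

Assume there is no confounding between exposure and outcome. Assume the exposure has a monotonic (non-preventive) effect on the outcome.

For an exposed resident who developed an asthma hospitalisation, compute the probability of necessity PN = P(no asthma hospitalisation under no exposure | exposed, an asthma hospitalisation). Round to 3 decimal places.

p₁ = P(outcome | exposed) = 117/491 = 0.23829
p₀ = P(outcome | unexposed) = 37/573 = 0.064572
Under exogeneity and monotonicity, PN = (p₁ − p₀) / p₁.
PN = (0.23829 − 0.064572) / 0.23829 = 0.17372 / 0.23829 ≈ 0.7290

PN ≈ 0.729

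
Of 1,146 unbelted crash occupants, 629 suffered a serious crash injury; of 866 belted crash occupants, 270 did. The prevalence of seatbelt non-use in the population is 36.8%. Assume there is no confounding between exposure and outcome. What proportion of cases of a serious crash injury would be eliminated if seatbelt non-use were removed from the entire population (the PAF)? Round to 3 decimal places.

p₁ = P(outcome | exposed) = 629/1146 = 0.54887
p₀ = P(outcome | unexposed) = 270/866 = 0.31178
Overall risk P(Y=1) = π·p₁ + (1−π)·p₀ = 0.368×0.54887 + 0.632×0.31178 = 0.39903.
Under exogeneity, PAF = [P(Y=1) − p₀] / P(Y=1).
PAF = (0.39903 − 0.31178) / 0.39903 ≈ 0.2187

PAF ≈ 0.219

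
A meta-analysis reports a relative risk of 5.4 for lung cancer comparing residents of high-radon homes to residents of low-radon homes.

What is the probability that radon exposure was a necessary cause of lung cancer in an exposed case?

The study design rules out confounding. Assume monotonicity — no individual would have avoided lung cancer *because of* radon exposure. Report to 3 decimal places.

Under exogeneity and monotonicity, PN = (RR − 1) / RR = 1 − 1/RR.
PN = (5.4 − 1) / 5.4 = 4.4 / 5.4 ≈ 0.8148

PN ≈ 0.815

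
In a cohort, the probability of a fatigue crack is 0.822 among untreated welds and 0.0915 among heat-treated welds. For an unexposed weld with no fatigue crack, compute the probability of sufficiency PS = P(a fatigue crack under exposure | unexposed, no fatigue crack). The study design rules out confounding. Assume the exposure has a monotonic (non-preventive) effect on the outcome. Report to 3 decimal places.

Let p₁ = 0.822, p₀ = 0.0915.
Under exogeneity and monotonicity, PS = (p₁ − p₀) / (1 − p₀).
PS = (0.822 − 0.0915) / (1 − 0.0915) = 0.7305 / 0.9085 ≈ 0.8041

PS ≈ 0.804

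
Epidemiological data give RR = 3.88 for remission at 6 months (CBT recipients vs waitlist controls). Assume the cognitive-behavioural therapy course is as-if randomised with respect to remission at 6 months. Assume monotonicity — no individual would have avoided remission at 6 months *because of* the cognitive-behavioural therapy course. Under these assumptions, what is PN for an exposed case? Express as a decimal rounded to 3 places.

PN ≈ 0.742

Under exogeneity and monotonicity, PN = (RR − 1) / RR = 1 − 1/RR.
PN = (3.88 − 1) / 3.88 = 2.88 / 3.88 ≈ 0.7423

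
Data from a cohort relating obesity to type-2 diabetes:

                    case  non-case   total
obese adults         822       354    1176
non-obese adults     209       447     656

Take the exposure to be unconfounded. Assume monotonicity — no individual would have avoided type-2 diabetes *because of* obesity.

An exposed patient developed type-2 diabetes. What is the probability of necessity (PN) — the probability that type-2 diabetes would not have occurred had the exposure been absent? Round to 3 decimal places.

PN ≈ 0.544

p₁ = P(outcome | exposed) = 822/1176 = 0.69898
p₀ = P(outcome | unexposed) = 209/656 = 0.3186
Under exogeneity and monotonicity, PN = (p₁ − p₀) / p₁.
PN = (0.69898 − 0.3186) / 0.69898 = 0.38038 / 0.69898 ≈ 0.5442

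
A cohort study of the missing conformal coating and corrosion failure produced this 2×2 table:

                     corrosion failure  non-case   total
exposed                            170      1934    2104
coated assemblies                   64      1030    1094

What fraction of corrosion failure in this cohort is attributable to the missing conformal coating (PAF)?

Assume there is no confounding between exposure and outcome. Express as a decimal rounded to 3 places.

PAF ≈ 0.200

p₁ = P(outcome | exposed) = 170/2104 = 0.080798
p₀ = P(outcome | unexposed) = 64/1094 = 0.058501
Exposure prevalence π = 2104/3198 = 0.65791; overall risk P(Y=1) = 0.073171.
Under exogeneity, PAF = [P(Y=1) − p₀]/P(Y=1).
PAF = (0.073171 − 0.058501) / 0.073171 ≈ 0.2005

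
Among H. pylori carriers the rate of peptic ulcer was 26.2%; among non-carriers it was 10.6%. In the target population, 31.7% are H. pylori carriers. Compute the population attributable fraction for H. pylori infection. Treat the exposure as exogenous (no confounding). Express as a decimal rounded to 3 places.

PAF ≈ 0.318

p₁ = 0.262, p₀ = 0.106.
Overall risk P(Y=1) = π·p₁ + (1−π)·p₀ = 0.317×0.262 + 0.683×0.106 = 0.15545.
Under exogeneity, PAF = [P(Y=1) − p₀] / P(Y=1).
PAF = (0.15545 − 0.106) / 0.15545 ≈ 0.3181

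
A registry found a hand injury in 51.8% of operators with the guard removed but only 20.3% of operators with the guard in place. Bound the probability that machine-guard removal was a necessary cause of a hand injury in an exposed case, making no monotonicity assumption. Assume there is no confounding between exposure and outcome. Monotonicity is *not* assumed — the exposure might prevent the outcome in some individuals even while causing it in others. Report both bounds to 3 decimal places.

0.608 ≤ PN ≤ 1.000

p₁ = 0.518, p₀ = 0.203.
Under exogeneity alone the bounds on PN are max{0,(p₁−p₀)/p₁} ≤ PN ≤ min{1,(1−p₀)/p₁}.
  lower = (p₁ − p₀)/p₁ = 0.315 / 0.518 ≈ 0.6081
  upper = min{1, (1 − p₀)/p₁} = 0.797 / 0.518 ≈ 1.5386 → capped at 1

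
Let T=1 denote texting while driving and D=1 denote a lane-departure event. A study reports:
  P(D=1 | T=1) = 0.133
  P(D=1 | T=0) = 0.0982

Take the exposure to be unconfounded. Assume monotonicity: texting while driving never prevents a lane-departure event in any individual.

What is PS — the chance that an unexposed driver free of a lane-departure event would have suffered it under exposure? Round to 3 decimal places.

Let p₁ = 0.133, p₀ = 0.0982.
Under exogeneity and monotonicity, PS = (p₁ − p₀) / (1 − p₀).
PS = (0.133 − 0.0982) / (1 − 0.0982) = 0.0348 / 0.9018 ≈ 0.0386

PS ≈ 0.039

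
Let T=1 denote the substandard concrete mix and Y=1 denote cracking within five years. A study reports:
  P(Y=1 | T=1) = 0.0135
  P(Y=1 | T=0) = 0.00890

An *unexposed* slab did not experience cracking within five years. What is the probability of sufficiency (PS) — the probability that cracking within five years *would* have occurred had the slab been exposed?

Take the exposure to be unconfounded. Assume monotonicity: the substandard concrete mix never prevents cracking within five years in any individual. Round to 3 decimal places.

PS ≈ 0.005

Let p₁ = 0.0135, p₀ = 0.0089.
Under exogeneity and monotonicity, PS = (p₁ − p₀) / (1 − p₀).
PS = (0.0135 − 0.0089) / (1 − 0.0089) = 0.0046 / 0.9911 ≈ 0.0046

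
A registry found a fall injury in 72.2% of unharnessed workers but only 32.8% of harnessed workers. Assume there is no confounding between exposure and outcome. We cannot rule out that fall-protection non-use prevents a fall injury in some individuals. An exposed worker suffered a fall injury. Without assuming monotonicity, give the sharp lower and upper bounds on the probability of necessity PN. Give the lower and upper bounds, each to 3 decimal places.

0.546 ≤ PN ≤ 0.931

p₁ = 0.722, p₀ = 0.328.
Under exogeneity alone the bounds on PN are max{0,(p₁−p₀)/p₁} ≤ PN ≤ min{1,(1−p₀)/p₁}.
  lower = (p₁ − p₀)/p₁ = 0.394 / 0.722 ≈ 0.5457
  upper = min{1, (1 − p₀)/p₁} = 0.672 / 0.722 ≈ 0.9307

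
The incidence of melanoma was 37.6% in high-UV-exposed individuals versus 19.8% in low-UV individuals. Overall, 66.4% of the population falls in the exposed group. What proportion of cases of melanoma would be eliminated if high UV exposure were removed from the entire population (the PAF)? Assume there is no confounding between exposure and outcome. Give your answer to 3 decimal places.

p₁ = 0.376, p₀ = 0.198.
Overall risk P(Y=1) = π·p₁ + (1−π)·p₀ = 0.664×0.376 + 0.336×0.198 = 0.31619.
Under exogeneity, PAF = [P(Y=1) − p₀] / P(Y=1).
PAF = (0.31619 − 0.198) / 0.31619 ≈ 0.3738

PAF ≈ 0.374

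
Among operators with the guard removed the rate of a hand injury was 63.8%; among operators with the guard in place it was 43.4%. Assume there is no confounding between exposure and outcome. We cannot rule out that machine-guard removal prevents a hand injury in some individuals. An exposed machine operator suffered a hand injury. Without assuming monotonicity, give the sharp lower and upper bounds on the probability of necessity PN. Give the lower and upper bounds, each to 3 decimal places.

0.320 ≤ PN ≤ 0.887

p₁ = 0.638, p₀ = 0.434.
Under exogeneity alone the bounds on PN are max{0,(p₁−p₀)/p₁} ≤ PN ≤ min{1,(1−p₀)/p₁}.
  lower = (p₁ − p₀)/p₁ = 0.204 / 0.638 ≈ 0.3197
  upper = min{1, (1 − p₀)/p₁} = 0.566 / 0.638 ≈ 0.8871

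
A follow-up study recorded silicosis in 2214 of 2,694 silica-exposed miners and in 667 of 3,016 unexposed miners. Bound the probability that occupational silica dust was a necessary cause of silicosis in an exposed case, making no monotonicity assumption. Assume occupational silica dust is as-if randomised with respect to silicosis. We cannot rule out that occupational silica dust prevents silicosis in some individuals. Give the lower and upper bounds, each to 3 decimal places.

0.731 ≤ PN ≤ 0.948

p₁ = P(outcome | exposed) = 2214/2694 = 0.82183
p₀ = P(outcome | unexposed) = 667/3016 = 0.22115
Under exogeneity alone the bounds on PN are max{0,(p₁−p₀)/p₁} ≤ PN ≤ min{1,(1−p₀)/p₁}.
  lower = (p₁ − p₀)/p₁ = 0.60067 / 0.82183 ≈ 0.7309
  upper = min{1, (1 − p₀)/p₁} = 0.77885 / 0.82183 ≈ 0.9477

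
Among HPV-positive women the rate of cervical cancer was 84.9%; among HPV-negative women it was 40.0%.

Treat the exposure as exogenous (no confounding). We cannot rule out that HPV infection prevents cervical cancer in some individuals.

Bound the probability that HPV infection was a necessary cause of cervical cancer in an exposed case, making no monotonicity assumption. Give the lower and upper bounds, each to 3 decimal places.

0.529 ≤ PN ≤ 0.707

p₁ = 0.849, p₀ = 0.4.
Under exogeneity alone the bounds on PN are max{0,(p₁−p₀)/p₁} ≤ PN ≤ min{1,(1−p₀)/p₁}.
  lower = (p₁ − p₀)/p₁ = 0.449 / 0.849 ≈ 0.5289
  upper = min{1, (1 − p₀)/p₁} = 0.6 / 0.849 ≈ 0.7067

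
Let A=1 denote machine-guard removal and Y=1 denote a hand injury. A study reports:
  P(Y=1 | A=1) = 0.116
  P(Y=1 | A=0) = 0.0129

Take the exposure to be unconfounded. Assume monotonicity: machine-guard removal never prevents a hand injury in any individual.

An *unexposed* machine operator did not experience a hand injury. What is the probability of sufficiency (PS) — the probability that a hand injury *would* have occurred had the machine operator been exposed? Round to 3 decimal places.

PS ≈ 0.104

Let p₁ = 0.116, p₀ = 0.0129.
Under exogeneity and monotonicity, PS = (p₁ − p₀) / (1 − p₀).
PS = (0.116 − 0.0129) / (1 − 0.0129) = 0.1031 / 0.9871 ≈ 0.1044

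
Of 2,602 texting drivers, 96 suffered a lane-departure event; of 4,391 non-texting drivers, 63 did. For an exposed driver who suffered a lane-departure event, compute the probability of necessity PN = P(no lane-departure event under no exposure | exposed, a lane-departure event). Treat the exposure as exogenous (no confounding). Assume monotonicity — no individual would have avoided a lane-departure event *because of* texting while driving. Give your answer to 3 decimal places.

PN ≈ 0.611

p₁ = P(outcome | exposed) = 96/2602 = 0.036895
p₀ = P(outcome | unexposed) = 63/4391 = 0.014348
Under exogeneity and monotonicity, PN = (p₁ − p₀) / p₁.
PN = (0.036895 − 0.014348) / 0.036895 = 0.022547 / 0.036895 ≈ 0.6111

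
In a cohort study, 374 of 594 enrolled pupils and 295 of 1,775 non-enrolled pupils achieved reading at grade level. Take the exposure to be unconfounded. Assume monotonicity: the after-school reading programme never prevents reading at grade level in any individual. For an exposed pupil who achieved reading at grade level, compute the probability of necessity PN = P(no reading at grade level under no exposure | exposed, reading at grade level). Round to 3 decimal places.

p₁ = P(outcome | exposed) = 374/594 = 0.62963
p₀ = P(outcome | unexposed) = 295/1775 = 0.1662
Under exogeneity and monotonicity, PN = (p₁ − p₀) / p₁.
PN = (0.62963 − 0.1662) / 0.62963 = 0.46343 / 0.62963 ≈ 0.7360

PN ≈ 0.736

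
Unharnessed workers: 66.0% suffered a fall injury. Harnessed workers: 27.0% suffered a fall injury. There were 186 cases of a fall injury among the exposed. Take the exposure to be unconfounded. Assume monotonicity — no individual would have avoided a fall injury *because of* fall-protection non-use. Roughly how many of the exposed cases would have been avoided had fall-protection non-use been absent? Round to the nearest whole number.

p₁ = 0.66, p₀ = 0.27.
PN = (p₁ − p₀)/p₁ = (0.66 − 0.27) / 0.66 ≈ 0.59091.
Attributable cases ≈ PN × (exposed cases) = 0.59091 × 186 ≈ 109.91.

about 110 cases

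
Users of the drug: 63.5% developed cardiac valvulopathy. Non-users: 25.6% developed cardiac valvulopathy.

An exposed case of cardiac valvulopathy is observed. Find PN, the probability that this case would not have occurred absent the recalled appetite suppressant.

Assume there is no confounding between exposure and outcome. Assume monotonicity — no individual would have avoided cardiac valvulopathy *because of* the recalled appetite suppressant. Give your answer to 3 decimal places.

p₁ = 0.635, p₀ = 0.256.
Under exogeneity and monotonicity, PN = (p₁ − p₀) / p₁.
PN = (0.635 − 0.256) / 0.635 = 0.379 / 0.635 ≈ 0.5969

PN ≈ 0.597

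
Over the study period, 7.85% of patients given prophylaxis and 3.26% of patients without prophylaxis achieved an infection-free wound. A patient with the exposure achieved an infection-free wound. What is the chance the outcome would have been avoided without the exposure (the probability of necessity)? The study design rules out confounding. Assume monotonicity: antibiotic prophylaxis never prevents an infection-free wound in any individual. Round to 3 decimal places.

p₁ = 0.0785, p₀ = 0.0326.
Under exogeneity and monotonicity, PN = (p₁ − p₀) / p₁.
PN = (0.0785 − 0.0326) / 0.0785 = 0.0459 / 0.0785 ≈ 0.5847

PN ≈ 0.585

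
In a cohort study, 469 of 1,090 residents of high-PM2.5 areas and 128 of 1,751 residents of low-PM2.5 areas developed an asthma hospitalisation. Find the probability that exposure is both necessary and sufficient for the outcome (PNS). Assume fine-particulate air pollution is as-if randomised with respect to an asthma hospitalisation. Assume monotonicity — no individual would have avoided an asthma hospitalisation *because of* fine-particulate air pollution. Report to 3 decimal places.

p₁ = P(outcome | exposed) = 469/1090 = 0.43028
p₀ = P(outcome | unexposed) = 128/1751 = 0.073101
Under exogeneity and monotonicity, PNS = p₁ − p₀.
PNS = 0.43028 − 0.073101 = 0.35717

PNS ≈ 0.357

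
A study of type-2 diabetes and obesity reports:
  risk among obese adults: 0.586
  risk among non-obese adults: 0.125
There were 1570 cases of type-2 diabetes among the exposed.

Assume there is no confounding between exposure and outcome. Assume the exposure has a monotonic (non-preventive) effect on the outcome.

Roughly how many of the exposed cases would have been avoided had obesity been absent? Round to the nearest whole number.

about 1235 cases

Let p₁ = 0.586, p₀ = 0.125.
PN = (p₁ − p₀)/p₁ = (0.586 − 0.125) / 0.586 ≈ 0.78669.
Attributable cases ≈ PN × (exposed cases) = 0.78669 × 1570 ≈ 1235.10.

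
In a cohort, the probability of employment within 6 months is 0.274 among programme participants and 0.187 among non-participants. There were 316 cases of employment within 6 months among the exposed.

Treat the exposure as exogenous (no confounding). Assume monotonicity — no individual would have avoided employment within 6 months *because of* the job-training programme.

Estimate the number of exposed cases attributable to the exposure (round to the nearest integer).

Let p₁ = 0.274, p₀ = 0.187.
PN = (p₁ − p₀)/p₁ = (0.274 − 0.187) / 0.274 ≈ 0.31752.
Attributable cases ≈ PN × (exposed cases) = 0.31752 × 316 ≈ 100.34.

about 100 cases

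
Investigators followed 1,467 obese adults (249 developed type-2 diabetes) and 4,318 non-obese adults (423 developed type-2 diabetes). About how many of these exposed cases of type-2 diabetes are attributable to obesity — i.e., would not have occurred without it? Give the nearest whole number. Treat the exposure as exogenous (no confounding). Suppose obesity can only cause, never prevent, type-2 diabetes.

about 105 cases

p₁ = P(outcome | exposed) = 249/1467 = 0.16973
p₀ = P(outcome | unexposed) = 423/4318 = 0.097962
PN = (p₁ − p₀)/p₁ = (0.16973 − 0.097962) / 0.16973 ≈ 0.42285.
Attributable cases ≈ PN × (exposed cases) = 0.42285 × 249 ≈ 105.29.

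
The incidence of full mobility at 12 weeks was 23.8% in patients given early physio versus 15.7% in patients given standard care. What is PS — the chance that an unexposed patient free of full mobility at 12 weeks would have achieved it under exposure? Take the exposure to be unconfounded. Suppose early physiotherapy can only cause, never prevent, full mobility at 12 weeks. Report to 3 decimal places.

PS ≈ 0.096

p₁ = 0.238, p₀ = 0.157.
Under exogeneity and monotonicity, PS = (p₁ − p₀) / (1 − p₀).
PS = (0.238 − 0.157) / (1 − 0.157) = 0.081 / 0.843 ≈ 0.0961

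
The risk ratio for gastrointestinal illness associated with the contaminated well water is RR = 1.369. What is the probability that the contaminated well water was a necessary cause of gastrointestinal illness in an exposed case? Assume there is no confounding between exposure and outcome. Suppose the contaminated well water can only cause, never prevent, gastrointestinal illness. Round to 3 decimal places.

Under exogeneity and monotonicity, PN = (RR − 1) / RR = 1 − 1/RR.
PN = (1.369 − 1) / 1.369 = 0.369 / 1.369 ≈ 0.2695

PN ≈ 0.270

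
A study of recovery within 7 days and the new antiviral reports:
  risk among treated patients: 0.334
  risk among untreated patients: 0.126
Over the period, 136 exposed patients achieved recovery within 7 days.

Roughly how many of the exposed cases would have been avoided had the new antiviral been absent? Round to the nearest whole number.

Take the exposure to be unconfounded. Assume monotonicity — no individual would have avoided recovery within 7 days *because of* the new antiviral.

about 85 cases

Let p₁ = 0.334, p₀ = 0.126.
PN = (p₁ − p₀)/p₁ = (0.334 − 0.126) / 0.334 ≈ 0.62275.
Attributable cases ≈ PN × (exposed cases) = 0.62275 × 136 ≈ 84.69.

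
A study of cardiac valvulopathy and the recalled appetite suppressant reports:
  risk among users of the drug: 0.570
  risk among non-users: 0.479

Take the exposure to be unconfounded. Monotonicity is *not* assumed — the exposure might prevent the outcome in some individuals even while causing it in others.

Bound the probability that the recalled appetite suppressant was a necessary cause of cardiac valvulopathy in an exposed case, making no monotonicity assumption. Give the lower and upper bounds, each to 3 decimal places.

Let p₁ = 0.57, p₀ = 0.479.
Under exogeneity alone the bounds on PN are max{0,(p₁−p₀)/p₁} ≤ PN ≤ min{1,(1−p₀)/p₁}.
  lower = (p₁ − p₀)/p₁ = 0.091 / 0.57 ≈ 0.1596
  upper = min{1, (1 − p₀)/p₁} = 0.521 / 0.57 ≈ 0.9140

0.160 ≤ PN ≤ 0.914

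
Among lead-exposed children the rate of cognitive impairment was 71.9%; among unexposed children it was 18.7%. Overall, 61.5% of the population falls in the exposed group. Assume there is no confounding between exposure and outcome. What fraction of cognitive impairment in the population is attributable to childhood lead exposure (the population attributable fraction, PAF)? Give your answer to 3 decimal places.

p₁ = 0.719, p₀ = 0.187.
Overall risk P(Y=1) = π·p₁ + (1−π)·p₀ = 0.615×0.719 + 0.385×0.187 = 0.51418.
Under exogeneity, PAF = [P(Y=1) − p₀] / P(Y=1).
PAF = (0.51418 − 0.187) / 0.51418 ≈ 0.6363

PAF ≈ 0.636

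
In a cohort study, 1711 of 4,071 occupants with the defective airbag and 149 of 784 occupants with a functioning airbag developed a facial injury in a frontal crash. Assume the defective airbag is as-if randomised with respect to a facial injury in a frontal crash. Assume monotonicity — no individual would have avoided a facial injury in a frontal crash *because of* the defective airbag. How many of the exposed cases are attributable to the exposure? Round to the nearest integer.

p₁ = P(outcome | exposed) = 1711/4071 = 0.42029
p₀ = P(outcome | unexposed) = 149/784 = 0.19005
PN = (p₁ − p₀)/p₁ = (0.42029 − 0.19005) / 0.42029 ≈ 0.54781.
Attributable cases ≈ PN × (exposed cases) = 0.54781 × 1711 ≈ 937.30.

about 937 cases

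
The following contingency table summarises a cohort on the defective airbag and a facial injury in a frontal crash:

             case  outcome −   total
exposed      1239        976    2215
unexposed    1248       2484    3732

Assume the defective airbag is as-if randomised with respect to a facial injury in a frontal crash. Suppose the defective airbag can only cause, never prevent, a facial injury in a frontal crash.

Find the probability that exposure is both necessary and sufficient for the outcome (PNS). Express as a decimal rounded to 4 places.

PNS ≈ 0.2250

p₁ = P(outcome | exposed) = 1239/2215 = 0.55937
p₀ = P(outcome | unexposed) = 1248/3732 = 0.33441
Under exogeneity and monotonicity, PNS = p₁ − p₀.
PNS = 0.55937 − 0.33441 = 0.22496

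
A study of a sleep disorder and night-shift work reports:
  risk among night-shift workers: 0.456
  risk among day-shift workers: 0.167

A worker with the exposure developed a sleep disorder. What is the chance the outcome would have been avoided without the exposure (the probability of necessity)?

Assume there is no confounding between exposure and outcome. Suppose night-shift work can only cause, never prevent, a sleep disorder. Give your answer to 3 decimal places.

PN ≈ 0.634

Let p₁ = 0.456, p₀ = 0.167.
Under exogeneity and monotonicity, PN = (p₁ − p₀) / p₁.
PN = (0.456 − 0.167) / 0.456 = 0.289 / 0.456 ≈ 0.6338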